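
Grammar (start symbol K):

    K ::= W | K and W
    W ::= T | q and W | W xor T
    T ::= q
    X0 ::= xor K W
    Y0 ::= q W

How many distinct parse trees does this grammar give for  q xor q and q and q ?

Parse trees for q xor q and q and q:
  [K [K [W [W [T q]] xor [T q]]] and [W q and [W [T q]]]]
  [K [K [K [W [W [T q]] xor [T q]]] and [W [T q]]] and [W [T q]]]

2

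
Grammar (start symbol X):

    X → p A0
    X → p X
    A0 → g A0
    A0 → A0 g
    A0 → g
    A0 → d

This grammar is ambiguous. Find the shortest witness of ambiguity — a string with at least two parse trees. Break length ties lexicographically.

length 2: no string has ≥2 trees
length 3: p g g has 2 parse trees

Two derivations of p g g:
  X ⇒ p A0 ⇒ p g A0 ⇒ p g g
  X ⇒ p A0 ⇒ p A0 g ⇒ p g g

p g g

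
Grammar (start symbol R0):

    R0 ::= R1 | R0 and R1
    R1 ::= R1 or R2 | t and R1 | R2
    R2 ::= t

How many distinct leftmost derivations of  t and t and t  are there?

Parse trees for t and t and t:
  [R0 [R1 t and [R1 t and [R1 [R2 t]]]]]
  [R0 [R0 [R1 [R2 t]]] and [R1 t and [R1 [R2 t]]]]
  [R0 [R0 [R1 t and [R1 [R2 t]]]] and [R1 [R2 t]]]
  [R0 [R0 [R0 [R1 [R2 t]]] and [R1 [R2 t]]] and [R1 [R2 t]]]

4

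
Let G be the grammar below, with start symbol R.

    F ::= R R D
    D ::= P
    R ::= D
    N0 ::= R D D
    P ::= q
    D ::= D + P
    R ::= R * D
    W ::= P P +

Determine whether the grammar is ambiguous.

Unambiguous

(N0, W, F are unreachable from R, so their rules don't affect L(R).) This is a standard precedence ladder (R over D over P), with each level left-recursive on its own operator ('*' at R, '+' at D). That structure is LR(1), hence unambiguous.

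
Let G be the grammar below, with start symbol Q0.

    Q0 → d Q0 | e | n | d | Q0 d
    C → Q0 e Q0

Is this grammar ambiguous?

Witness: d d

Derivation 1: Q0 ⇒ d Q0 ⇒ d d
Derivation 2: Q0 ⇒ Q0 d ⇒ d d

Two distinct leftmost derivations for the same string.

Ambiguous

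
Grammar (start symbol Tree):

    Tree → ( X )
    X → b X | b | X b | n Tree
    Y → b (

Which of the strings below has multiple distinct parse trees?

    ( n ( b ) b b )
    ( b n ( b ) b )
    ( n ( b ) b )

( b n ( b ) b )

( n ( b ) b b ): 1 tree
( b n ( b ) b ): 2 trees
( n ( b ) b ): 1 tree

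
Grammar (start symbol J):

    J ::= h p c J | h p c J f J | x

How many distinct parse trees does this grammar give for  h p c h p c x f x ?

Parse trees for h p c h p c x f x:
  [J h p c [J h p c [J x] f [J x]]]
  [J h p c [J h p c [J x]] f [J x]]

2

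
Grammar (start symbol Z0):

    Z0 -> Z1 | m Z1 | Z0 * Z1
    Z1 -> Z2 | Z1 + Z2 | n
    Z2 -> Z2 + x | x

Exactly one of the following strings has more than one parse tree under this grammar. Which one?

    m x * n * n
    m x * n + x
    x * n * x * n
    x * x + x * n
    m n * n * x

m x * n * n: 1 tree
m x * n + x: 1 tree
x * n * x * n: 1 tree
x * x + x * n: 2 trees
m n * n * x: 1 tree

x * x + x * n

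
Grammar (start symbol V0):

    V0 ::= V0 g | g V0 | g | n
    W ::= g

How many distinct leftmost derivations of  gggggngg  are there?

21

Parse trees for gggggngg (showing first 6 of 21):
  [V0 [V0 [V0 g [V0 g [V0 g [V0 g [V0 g [V0 n]]]]]] g] g]
  [V0 [V0 g [V0 [V0 g [V0 g [V0 g [V0 g [V0 n]]]]] g]] g]
  [V0 [V0 g [V0 g [V0 [V0 g [V0 g [V0 g [V0 n]]]] g]]] g]
  [V0 [V0 g [V0 g [V0 g [V0 [V0 g [V0 g [V0 n]]] g]]]] g]
  [V0 [V0 g [V0 g [V0 g [V0 g [V0 [V0 g [V0 n]] g]]]]] g]
  [V0 [V0 g [V0 g [V0 g [V0 g [V0 g [V0 [V0 n] g]]]]]] g]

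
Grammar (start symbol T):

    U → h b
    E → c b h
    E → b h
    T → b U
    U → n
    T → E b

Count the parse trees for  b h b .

2

Parse trees for b h b:
  [T b [U h b]]
  [T [E b h] b]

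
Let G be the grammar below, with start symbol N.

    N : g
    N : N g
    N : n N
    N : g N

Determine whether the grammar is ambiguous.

Ambiguous

Witness: g g

Derivation 1: N ⇒ N g ⇒ g g
Derivation 2: N ⇒ g N ⇒ g g

Two distinct leftmost derivations for the same string.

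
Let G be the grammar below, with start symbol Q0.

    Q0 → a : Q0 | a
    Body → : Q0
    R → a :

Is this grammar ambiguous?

Only Q0 is reachable from Q0; ignoring the rest: Right-recursive list with a separator: after each atom, whether the separator follows determines the rule. One parse per string.

Unambiguous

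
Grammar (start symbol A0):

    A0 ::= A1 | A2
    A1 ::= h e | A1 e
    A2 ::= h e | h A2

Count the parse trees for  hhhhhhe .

Parse trees for hhhhhhe:
  [A0 [A2 h [A2 h [A2 h [A2 h [A2 h [A2 h e]]]]]]]

1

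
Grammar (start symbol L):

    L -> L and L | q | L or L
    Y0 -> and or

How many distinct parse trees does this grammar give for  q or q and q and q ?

5

Parse trees for q or q and q and q:
  [L [L [L q] or [L q]] and [L [L q] and [L q]]]
  [L [L [L [L q] or [L q]] and [L q]] and [L q]]
  [L [L [L q] or [L [L q] and [L q]]] and [L q]]
  [L [L q] or [L [L q] and [L [L q] and [L q]]]]
  [L [L q] or [L [L [L q] and [L q]] and [L q]]]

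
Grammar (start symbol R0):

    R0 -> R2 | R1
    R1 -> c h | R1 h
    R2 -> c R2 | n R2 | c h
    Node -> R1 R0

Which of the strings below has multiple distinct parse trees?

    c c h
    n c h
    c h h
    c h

c c h: 1 tree
n c h: 1 tree
c h h: 1 tree
c h: 2 trees

c h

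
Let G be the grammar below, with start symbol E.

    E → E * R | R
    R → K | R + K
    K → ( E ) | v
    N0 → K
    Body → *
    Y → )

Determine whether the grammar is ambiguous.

Unambiguous

(N0, Body, Y are unreachable from E, so their rules don't affect L(E).) This is a standard precedence ladder (E over R over K), with each level left-recursive on its own operator ('*' at E, '+' at R). That structure is LR(1), hence unambiguous.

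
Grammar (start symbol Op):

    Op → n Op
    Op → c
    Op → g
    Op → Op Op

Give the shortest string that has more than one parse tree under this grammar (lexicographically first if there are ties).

length 1: no string has ≥2 trees
length 2: no string has ≥2 trees
length 3: c c c has 2 parse trees

Two derivations of c c c:
  Op ⇒ Op Op ⇒ c Op ⇒ c Op Op ⇒ c c Op ⇒ c c c
  Op ⇒ Op Op ⇒ Op Op Op ⇒ c Op Op ⇒ c c Op ⇒ c c c

c c c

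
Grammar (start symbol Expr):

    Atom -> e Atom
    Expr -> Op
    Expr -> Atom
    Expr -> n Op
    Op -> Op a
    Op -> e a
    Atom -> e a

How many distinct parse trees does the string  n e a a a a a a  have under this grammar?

1

Parse trees for n e a a a a a a:
  [Expr n [Op [Op [Op [Op [Op [Op e a] a] a] a] a] a]]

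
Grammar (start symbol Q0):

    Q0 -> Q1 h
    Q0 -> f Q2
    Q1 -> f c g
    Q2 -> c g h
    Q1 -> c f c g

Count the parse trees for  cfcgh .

1

Parse trees for cfcgh:
  [Q0 [Q1 c f c g] h]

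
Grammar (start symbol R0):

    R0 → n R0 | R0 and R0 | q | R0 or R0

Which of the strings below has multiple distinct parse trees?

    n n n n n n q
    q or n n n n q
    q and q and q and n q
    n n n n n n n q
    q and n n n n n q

n n n n n n q: 1 tree
q or n n n n q: 1 tree
q and q and q and n q: 5 trees
n n n n n n n q: 1 tree
q and n n n n n q: 1 tree

q and q and q and n q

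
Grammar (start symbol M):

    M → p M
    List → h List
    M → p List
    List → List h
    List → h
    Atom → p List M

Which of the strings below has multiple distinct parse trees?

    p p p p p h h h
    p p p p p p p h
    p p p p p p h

p p p p p h h h: 4 trees
p p p p p p p h: 1 tree
p p p p p p h: 1 tree

p p p p p h h h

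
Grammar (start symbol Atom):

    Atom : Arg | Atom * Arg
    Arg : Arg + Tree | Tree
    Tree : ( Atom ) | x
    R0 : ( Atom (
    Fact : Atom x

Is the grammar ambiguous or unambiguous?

Unambiguous

(R0, Fact are unreachable from Atom, so their rules don't affect L(Atom).) The grammar is stratified — Atom handles '*' (left-recursive), Arg handles '+', Tree atoms. Each operator has a fixed associativity and precedence level, so every string has one parse.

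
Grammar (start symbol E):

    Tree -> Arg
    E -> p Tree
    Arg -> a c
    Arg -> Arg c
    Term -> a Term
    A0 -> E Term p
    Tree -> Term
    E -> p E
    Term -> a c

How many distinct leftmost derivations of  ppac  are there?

Parse trees for ppac:
  [E p [E p [Tree [Arg a c]]]]
  [E p [E p [Tree [Term a c]]]]

2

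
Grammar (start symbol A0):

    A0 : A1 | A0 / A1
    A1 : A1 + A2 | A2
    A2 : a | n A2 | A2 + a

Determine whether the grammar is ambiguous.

Witness: a + a

Derivation 1: A0 ⇒ A1 ⇒ A1 + A2 ⇒ A2 + A2 ⇒ a + A2 ⇒ a + a
Derivation 2: A0 ⇒ A1 ⇒ A2 ⇒ A2 + a ⇒ a + a

Two distinct leftmost derivations for the same string.

Ambiguous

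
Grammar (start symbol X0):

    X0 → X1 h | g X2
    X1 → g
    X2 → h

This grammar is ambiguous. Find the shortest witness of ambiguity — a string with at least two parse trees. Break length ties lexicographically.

g h

length 2: g h has 2 parse trees

Two derivations of g h:
  X0 ⇒ X1 h ⇒ g h
  X0 ⇒ g X2 ⇒ g h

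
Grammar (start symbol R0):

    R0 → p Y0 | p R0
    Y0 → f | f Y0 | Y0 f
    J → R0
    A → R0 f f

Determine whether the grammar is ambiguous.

Witness: p f f

Derivation 1: R0 ⇒ p Y0 ⇒ p f Y0 ⇒ p f f
Derivation 2: R0 ⇒ p Y0 ⇒ p Y0 f ⇒ p f f

Two distinct leftmost derivations for the same string.

Ambiguous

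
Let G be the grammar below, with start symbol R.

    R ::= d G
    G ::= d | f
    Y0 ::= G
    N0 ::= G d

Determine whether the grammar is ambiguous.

Unambiguous

(Y0, N0 are unreachable from R, so their rules don't affect L(R).) Restricted to the reachable nonterminals, every rule has the form A → t or A → t B, and no two rules for the same A share a first terminal. The grammar encodes a DFA — one run per string.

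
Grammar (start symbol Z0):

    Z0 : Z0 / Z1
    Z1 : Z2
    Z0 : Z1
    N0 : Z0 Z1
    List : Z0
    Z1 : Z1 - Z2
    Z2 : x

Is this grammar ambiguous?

Unambiguous

(List, N0 are unreachable from Z0, so their rules don't affect L(Z0).) Z0 → Z0 / Z1 | Z1  ;  Z1 → Z1 - Z2 | Z2  — a left-associative chain with Z2 at the bottom. Each string factors uniquely by precedence.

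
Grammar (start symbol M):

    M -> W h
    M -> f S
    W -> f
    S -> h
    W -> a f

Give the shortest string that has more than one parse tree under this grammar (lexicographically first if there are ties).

length 2: f h has 2 parse trees

Two derivations of f h:
  M ⇒ W h ⇒ f h
  M ⇒ f S ⇒ f h

f h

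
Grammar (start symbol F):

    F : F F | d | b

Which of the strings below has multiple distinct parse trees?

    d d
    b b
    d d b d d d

d d b d d d

d d: 1 tree
b b: 1 tree
d d b d d d: 42 trees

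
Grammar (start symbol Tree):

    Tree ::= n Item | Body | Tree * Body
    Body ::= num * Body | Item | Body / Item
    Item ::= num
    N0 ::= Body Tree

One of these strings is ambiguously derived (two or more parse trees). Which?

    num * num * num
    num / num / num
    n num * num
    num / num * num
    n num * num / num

num * num * num

num * num * num: 4 trees
num / num / num: 1 tree
n num * num: 1 tree
num / num * num: 1 tree
n num * num / num: 1 tree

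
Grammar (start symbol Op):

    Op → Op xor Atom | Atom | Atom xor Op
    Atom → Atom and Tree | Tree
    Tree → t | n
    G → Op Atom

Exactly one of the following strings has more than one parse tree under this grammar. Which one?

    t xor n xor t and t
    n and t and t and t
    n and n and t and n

t xor n xor t and t: 4 trees
n and t and t and t: 1 tree
n and n and t and n: 1 tree

t xor n xor t and t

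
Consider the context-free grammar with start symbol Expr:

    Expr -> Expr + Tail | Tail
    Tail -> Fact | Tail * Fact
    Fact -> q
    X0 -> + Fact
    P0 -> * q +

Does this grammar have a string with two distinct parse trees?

Unambiguous

(X0, P0 are unreachable from Expr, so their rules don't affect L(Expr).) This is a standard precedence ladder (Expr over Tail over Fact), with each level left-recursive on its own operator ('+' at Expr, '*' at Tail). That structure is LR(1), hence unambiguous.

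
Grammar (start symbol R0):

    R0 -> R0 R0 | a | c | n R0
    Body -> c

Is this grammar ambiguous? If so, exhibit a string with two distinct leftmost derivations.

Witness: a a a

Derivation 1: R0 ⇒ R0 R0 ⇒ R0 R0 R0 ⇒ a R0 R0 ⇒ a a R0 ⇒ a a a
Derivation 2: R0 ⇒ R0 R0 ⇒ a R0 ⇒ a R0 R0 ⇒ a a R0 ⇒ a a a

Two distinct leftmost derivations for the same string.

Ambiguous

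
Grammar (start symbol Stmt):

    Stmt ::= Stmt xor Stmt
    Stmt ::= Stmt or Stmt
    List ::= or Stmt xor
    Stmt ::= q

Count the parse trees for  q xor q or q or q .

Parse trees for q xor q or q or q:
  [Stmt [Stmt q] xor [Stmt [Stmt q] or [Stmt [Stmt q] or [Stmt q]]]]
  [Stmt [Stmt q] xor [Stmt [Stmt [Stmt q] or [Stmt q]] or [Stmt q]]]
  [Stmt [Stmt [Stmt q] xor [Stmt q]] or [Stmt [Stmt q] or [Stmt q]]]
  [Stmt [Stmt [Stmt q] xor [Stmt [Stmt q] or [Stmt q]]] or [Stmt q]]
  [Stmt [Stmt [Stmt [Stmt q] xor [Stmt q]] or [Stmt q]] or [Stmt q]]

5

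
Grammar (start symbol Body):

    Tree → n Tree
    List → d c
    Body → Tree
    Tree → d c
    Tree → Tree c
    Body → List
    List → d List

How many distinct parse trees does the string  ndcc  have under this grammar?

2

Parse trees for ndcc:
  [Body [Tree n [Tree [Tree d c] c]]]
  [Body [Tree [Tree n [Tree d c]] c]]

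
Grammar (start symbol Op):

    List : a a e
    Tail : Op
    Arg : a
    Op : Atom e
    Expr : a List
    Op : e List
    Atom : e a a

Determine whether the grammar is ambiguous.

Ambiguous

Witness: e a a e

Derivation 1: Op ⇒ Atom e ⇒ e a a e
Derivation 2: Op ⇒ e List ⇒ e a a e

Two distinct leftmost derivations for the same string.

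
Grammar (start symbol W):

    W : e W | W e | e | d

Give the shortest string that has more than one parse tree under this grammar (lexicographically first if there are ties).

length 1: no string has ≥2 trees
length 2: e e has 2 parse trees

Two derivations of e e:
  W ⇒ e W ⇒ e e
  W ⇒ W e ⇒ e e

e e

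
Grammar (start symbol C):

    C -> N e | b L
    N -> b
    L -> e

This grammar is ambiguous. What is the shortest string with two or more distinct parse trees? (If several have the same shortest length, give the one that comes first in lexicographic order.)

length 2: b e has 2 parse trees

Two derivations of b e:
  C ⇒ N e ⇒ b e
  C ⇒ b L ⇒ b e

b e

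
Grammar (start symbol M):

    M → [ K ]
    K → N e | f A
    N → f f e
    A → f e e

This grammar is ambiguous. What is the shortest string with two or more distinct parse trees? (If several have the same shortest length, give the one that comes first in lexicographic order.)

[ f f e e ]

length 6: [ f f e e ] has 2 parse trees

Two derivations of [ f f e e ]:
  M ⇒ [ K ] ⇒ [ N e ] ⇒ [ f f e e ]
  M ⇒ [ K ] ⇒ [ f A ] ⇒ [ f f e e ]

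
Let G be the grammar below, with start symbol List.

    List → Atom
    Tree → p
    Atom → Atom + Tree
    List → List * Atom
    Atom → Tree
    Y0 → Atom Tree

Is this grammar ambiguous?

Unambiguous

(Y0 is unreachable from List, so its rules don't affect L(List).) The grammar is stratified — List handles '*' (left-recursive), Atom handles '+', Tree atoms. Each operator has a fixed associativity and precedence level, so every string has one parse.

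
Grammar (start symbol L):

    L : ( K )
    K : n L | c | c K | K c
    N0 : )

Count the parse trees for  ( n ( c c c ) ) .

4

Parse trees for ( n ( c c c ) ):
  [L ( [K n [L ( [K c [K c [K c]]] )]] )]
  [L ( [K n [L ( [K c [K [K c] c]] )]] )]
  [L ( [K n [L ( [K [K c [K c]] c] )]] )]
  [L ( [K n [L ( [K [K [K c] c] c] )]] )]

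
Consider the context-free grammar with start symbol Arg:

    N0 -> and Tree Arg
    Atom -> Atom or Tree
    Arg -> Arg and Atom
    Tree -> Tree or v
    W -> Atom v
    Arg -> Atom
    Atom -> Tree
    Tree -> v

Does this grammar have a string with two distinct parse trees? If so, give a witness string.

Witness: v or v

Derivation 1: Arg ⇒ Atom ⇒ Atom or Tree ⇒ Tree or Tree ⇒ v or Tree ⇒ v or v
Derivation 2: Arg ⇒ Atom ⇒ Tree ⇒ Tree or v ⇒ v or v

Two distinct leftmost derivations for the same string.

Ambiguous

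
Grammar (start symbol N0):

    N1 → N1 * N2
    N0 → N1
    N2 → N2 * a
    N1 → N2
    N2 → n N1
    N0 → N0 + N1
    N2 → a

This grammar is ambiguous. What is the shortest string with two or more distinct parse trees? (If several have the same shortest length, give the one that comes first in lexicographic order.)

length 1: no string has ≥2 trees
length 2: no string has ≥2 trees
length 3: a * a has 2 parse trees

Two derivations of a * a:
  N0 ⇒ N1 ⇒ N1 * N2 ⇒ N2 * N2 ⇒ a * N2 ⇒ a * a
  N0 ⇒ N1 ⇒ N2 ⇒ N2 * a ⇒ a * a

a * a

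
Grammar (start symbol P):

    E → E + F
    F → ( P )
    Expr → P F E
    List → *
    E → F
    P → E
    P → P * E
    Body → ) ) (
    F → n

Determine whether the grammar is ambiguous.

Unambiguous

Only P, E, F are reachable from P; ignoring the rest: P → P * E | E  ;  E → E + F | F  — a left-associative chain with F at the bottom. Each string factors uniquely by precedence.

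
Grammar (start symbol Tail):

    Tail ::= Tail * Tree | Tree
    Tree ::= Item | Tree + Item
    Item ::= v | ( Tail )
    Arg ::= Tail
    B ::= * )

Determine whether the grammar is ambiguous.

Unambiguous

(Arg, B are unreachable from Tail, so their rules don't affect L(Tail).) Tail → Tail * Tree | Tree  ;  Tree → Tree + Item | Item  — a left-associative chain with Item at the bottom. Each string factors uniquely by precedence.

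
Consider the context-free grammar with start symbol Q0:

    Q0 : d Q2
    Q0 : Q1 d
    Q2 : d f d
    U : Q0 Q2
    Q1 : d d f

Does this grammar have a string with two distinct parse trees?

Ambiguous

Witness: d d f d

Derivation 1: Q0 ⇒ d Q2 ⇒ d d f d
Derivation 2: Q0 ⇒ Q1 d ⇒ d d f d

Two distinct leftmost derivations for the same string.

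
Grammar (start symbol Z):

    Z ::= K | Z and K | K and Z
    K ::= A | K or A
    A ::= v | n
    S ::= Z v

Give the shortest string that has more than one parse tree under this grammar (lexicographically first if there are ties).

length 1: no string has ≥2 trees
length 3: n and n has 2 parse trees

Two derivations of n and n:
  Z ⇒ Z and K ⇒ K and K ⇒ A and K ⇒ n and K ⇒ n and A ⇒ n and n
  Z ⇒ K and Z ⇒ A and Z ⇒ n and Z ⇒ n and K ⇒ n and A ⇒ n and n

n and n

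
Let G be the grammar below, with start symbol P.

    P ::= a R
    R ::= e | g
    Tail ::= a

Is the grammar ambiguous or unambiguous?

Only P, R are reachable from P; ignoring the rest: Restricted to the reachable nonterminals, every rule has the form A → t or A → t B, and no two rules for the same A share a first terminal. The grammar encodes a DFA — one run per string.

Unambiguous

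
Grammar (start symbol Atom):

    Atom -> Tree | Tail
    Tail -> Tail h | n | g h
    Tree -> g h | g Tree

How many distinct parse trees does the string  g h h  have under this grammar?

1

Parse trees for g h h:
  [Atom [Tail [Tail g h] h]]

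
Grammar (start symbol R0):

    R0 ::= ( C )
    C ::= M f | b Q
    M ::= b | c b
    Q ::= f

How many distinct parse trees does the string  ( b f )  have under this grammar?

2

Parse trees for ( b f ):
  [R0 ( [C [M b] f] )]
  [R0 ( [C b [Q f]] )]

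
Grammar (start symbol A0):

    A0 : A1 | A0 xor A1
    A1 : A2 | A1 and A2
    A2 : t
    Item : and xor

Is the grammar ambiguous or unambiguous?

Unambiguous

(Item is unreachable from A0, so its rules don't affect L(A0).) The grammar is stratified — A0 handles 'xor' (left-recursive), A1 handles 'and', A2 atoms. Each operator has a fixed associativity and precedence level, so every string has one parse.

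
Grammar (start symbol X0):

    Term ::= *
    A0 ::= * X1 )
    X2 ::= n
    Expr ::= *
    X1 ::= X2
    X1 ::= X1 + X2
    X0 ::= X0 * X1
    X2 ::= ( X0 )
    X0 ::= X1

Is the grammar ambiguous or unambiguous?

(A0, Term, Expr are unreachable from X0, so their rules don't affect L(X0).) The grammar is stratified — X0 handles '*' (left-recursive), X1 handles '+', X2 atoms. Each operator has a fixed associativity and precedence level, so every string has one parse.

Unambiguous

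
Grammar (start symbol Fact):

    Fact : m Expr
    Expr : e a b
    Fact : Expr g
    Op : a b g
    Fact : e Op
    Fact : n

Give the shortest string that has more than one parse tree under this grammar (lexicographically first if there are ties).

e a b g

length 1: no string has ≥2 trees
length 4: e a b g has 2 parse trees

Two derivations of e a b g:
  Fact ⇒ Expr g ⇒ e a b g
  Fact ⇒ e Op ⇒ e a b g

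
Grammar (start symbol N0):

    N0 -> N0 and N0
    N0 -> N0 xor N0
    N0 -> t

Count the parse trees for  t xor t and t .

Parse trees for t xor t and t:
  [N0 [N0 [N0 t] xor [N0 t]] and [N0 t]]
  [N0 [N0 t] xor [N0 [N0 t] and [N0 t]]]

2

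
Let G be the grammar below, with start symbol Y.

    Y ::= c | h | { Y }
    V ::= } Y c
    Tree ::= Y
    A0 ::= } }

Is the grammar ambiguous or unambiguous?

Unambiguous

(V, Tree, A0 are unreachable from Y, so their rules don't affect L(Y).) Each string is a nest of matched brackets around a single atom. An opening bracket forces the recursive rule; an atom forces the base rule.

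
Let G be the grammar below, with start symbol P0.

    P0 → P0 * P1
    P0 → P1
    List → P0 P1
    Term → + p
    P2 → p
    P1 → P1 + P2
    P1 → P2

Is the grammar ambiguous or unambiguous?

(Term, List are unreachable from P0, so their rules don't affect L(P0).) P0 → P0 * P1 | P1  ;  P1 → P1 + P2 | P2  — a left-associative chain with P2 at the bottom. Each string factors uniquely by precedence.

Unambiguous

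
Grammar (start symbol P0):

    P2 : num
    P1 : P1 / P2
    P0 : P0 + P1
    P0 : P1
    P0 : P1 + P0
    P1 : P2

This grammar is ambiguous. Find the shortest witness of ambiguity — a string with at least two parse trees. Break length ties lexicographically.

num + num

length 1: no string has ≥2 trees
length 3: num + num has 2 parse trees

Two derivations of num + num:
  P0 ⇒ P0 + P1 ⇒ P1 + P1 ⇒ P2 + P1 ⇒ num + P1 ⇒ num + P2 ⇒ num + num
  P0 ⇒ P1 + P0 ⇒ P2 + P0 ⇒ num + P0 ⇒ num + P1 ⇒ num + P2 ⇒ num + num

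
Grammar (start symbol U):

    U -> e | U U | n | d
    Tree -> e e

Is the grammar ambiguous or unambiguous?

Ambiguous

Witness: d d d

Derivation 1: U ⇒ U U ⇒ U U U ⇒ d U U ⇒ d d U ⇒ d d d
Derivation 2: U ⇒ U U ⇒ d U ⇒ d U U ⇒ d d U ⇒ d d d

Two distinct leftmost derivations for the same string.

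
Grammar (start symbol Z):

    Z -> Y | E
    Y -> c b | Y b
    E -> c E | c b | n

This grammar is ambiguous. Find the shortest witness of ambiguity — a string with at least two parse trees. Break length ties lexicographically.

c b

length 1: no string has ≥2 trees
length 2: c b has 2 parse trees

Two derivations of c b:
  Z ⇒ Y ⇒ c b
  Z ⇒ E ⇒ c b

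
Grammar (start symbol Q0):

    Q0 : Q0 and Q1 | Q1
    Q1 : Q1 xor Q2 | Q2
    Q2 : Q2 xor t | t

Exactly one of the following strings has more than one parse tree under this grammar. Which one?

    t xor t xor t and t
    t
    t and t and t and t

t xor t xor t and t

t xor t xor t and t: 4 trees
t: 1 tree
t and t and t and t: 1 tree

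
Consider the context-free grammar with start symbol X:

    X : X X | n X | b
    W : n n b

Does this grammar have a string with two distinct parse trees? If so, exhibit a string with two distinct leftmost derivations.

Witness: b b b

Derivation 1: X ⇒ X X ⇒ X X X ⇒ b X X ⇒ b b X ⇒ b b b
Derivation 2: X ⇒ X X ⇒ b X ⇒ b X X ⇒ b b X ⇒ b b b

Two distinct leftmost derivations for the same string.

Ambiguous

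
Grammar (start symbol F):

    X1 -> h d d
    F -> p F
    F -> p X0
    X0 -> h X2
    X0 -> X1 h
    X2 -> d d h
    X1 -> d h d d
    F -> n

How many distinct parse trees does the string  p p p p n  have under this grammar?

1

Parse trees for p p p p n:
  [F p [F p [F p [F p [F n]]]]]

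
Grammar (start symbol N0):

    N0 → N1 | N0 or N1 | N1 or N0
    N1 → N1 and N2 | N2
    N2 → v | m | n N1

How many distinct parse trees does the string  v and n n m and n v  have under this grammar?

Parse trees for v and n n m and n v:
  [N0 [N1 [N1 [N2 v]] and [N2 n [N1 [N1 [N2 n [N1 [N2 m]]]] and [N2 n [N1 [N2 v]]]]]]]
  [N0 [N1 [N1 [N2 v]] and [N2 n [N1 [N2 n [N1 [N1 [N2 m]] and [N2 n [N1 [N2 v]]]]]]]]]
  [N0 [N1 [N1 [N1 [N2 v]] and [N2 n [N1 [N2 n [N1 [N2 m]]]]]] and [N2 n [N1 [N2 v]]]]]

3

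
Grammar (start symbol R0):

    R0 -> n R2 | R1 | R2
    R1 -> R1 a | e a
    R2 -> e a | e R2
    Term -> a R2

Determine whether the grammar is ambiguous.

Witness: e a

Derivation 1: R0 ⇒ R1 ⇒ e a
Derivation 2: R0 ⇒ R2 ⇒ e a

Two distinct leftmost derivations for the same string.

Ambiguous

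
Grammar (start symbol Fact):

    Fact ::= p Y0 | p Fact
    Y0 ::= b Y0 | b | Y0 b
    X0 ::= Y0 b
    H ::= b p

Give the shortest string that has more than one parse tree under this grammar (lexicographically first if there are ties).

p b b

length 2: no string has ≥2 trees
length 3: p b b has 2 parse trees

Two derivations of p b b:
  Fact ⇒ p Y0 ⇒ p b Y0 ⇒ p b b
  Fact ⇒ p Y0 ⇒ p Y0 b ⇒ p b b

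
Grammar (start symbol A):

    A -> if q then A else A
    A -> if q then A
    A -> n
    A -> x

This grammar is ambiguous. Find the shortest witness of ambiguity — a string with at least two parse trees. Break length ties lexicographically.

if q then if q then n else n

length 1: no string has ≥2 trees
length 4: no string has ≥2 trees
length 6: no string has ≥2 trees
length 7: no string has ≥2 trees
length 9: if q then if q then n else n has 2 parse trees

Two derivations of if q then if q then n else n:
  A ⇒ if q then A else A ⇒ if q then if q then A else A ⇒ if q then if q then n else A ⇒ if q then if q then n else n
  A ⇒ if q then A ⇒ if q then if q then A else A ⇒ if q then if q then n else A ⇒ if q then if q then n else n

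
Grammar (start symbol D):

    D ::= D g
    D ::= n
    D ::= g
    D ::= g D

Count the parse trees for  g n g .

Parse trees for g n g:
  [D [D g [D n]] g]
  [D g [D [D n] g]]

2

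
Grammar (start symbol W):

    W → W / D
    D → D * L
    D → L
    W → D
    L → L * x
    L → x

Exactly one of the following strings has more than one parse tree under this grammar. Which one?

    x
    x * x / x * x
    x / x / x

x: 1 tree
x * x / x * x: 4 trees
x / x / x: 1 tree

x * x / x * x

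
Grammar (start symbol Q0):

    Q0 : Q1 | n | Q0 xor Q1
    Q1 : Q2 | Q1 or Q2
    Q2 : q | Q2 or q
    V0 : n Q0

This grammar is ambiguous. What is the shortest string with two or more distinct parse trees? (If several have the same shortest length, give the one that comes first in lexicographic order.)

q or q

length 1: no string has ≥2 trees
length 3: q or q has 2 parse trees

Two derivations of q or q:
  Q0 ⇒ Q1 ⇒ Q2 ⇒ Q2 or q ⇒ q or q
  Q0 ⇒ Q1 ⇒ Q1 or Q2 ⇒ Q2 or Q2 ⇒ q or Q2 ⇒ q or q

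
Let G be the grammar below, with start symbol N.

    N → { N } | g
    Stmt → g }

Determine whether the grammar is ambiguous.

Unambiguous

(Stmt is unreachable from N, so its rules don't affect L(N).) Each string is a nest of matched brackets around a single atom. An opening bracket forces the recursive rule; an atom forces the base rule.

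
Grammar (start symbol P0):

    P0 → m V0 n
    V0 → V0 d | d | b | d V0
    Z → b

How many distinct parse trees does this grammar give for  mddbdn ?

3

Parse trees for mddbdn:
  [P0 m [V0 [V0 d [V0 d [V0 b]]] d] n]
  [P0 m [V0 d [V0 [V0 d [V0 b]] d]] n]
  [P0 m [V0 d [V0 d [V0 [V0 b] d]]] n]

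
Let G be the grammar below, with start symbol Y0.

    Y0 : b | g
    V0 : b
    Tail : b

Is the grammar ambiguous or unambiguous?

Unambiguous

Only Y0 is reachable from Y0; ignoring the rest: Restricted to the reachable nonterminals, every rule has the form A → t or A → t B, and no two rules for the same A share a first terminal. The grammar encodes a DFA — one run per string.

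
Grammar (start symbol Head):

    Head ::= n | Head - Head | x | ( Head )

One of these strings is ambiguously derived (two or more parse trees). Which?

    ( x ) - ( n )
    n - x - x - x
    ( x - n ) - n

n - x - x - x

( x ) - ( n ): 1 tree
n - x - x - x: 5 trees
( x - n ) - n: 1 tree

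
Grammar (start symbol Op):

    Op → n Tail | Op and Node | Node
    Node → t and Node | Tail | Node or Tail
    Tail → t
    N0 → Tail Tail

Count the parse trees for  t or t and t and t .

2

Parse trees for t or t and t and t:
  [Op [Op [Node [Node [Tail t]] or [Tail t]]] and [Node t and [Node [Tail t]]]]
  [Op [Op [Op [Node [Node [Tail t]] or [Tail t]]] and [Node [Tail t]]] and [Node [Tail t]]]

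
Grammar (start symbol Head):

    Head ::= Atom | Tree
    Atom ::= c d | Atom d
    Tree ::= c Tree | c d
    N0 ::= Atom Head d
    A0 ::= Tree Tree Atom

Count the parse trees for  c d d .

Parse trees for c d d:
  [Head [Atom [Atom c d] d]]

1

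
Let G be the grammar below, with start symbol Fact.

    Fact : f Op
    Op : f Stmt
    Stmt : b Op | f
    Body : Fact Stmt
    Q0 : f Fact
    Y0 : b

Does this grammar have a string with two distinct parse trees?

Only Fact, Op, Stmt are reachable from Fact; ignoring the rest: The reachable rules are right-linear with at most one rule per (nonterminal, next-terminal) pair. Each input token forces the next rule, so parsing is deterministic.

Unambiguous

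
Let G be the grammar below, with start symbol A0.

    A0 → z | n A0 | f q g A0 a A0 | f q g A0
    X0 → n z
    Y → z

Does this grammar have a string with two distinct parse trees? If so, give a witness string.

Witness: f q g f q g z a z

Derivation 1: A0 ⇒ f q g A0 a A0 ⇒ f q g f q g A0 a A0 ⇒ f q g f q g z a A0 ⇒ f q g f q g z a z
Derivation 2: A0 ⇒ f q g A0 ⇒ f q g f q g A0 a A0 ⇒ f q g f q g z a A0 ⇒ f q g f q g z a z

Two distinct leftmost derivations for the same string.

Ambiguous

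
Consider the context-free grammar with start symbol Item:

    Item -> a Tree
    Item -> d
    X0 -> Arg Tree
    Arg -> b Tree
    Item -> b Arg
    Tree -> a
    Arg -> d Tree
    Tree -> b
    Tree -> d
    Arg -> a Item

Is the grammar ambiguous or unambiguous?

Unambiguous

(X0 is unreachable from Item, so its rules don't affect L(Item).) Restricted to the reachable nonterminals, every rule has the form A → t or A → t B, and no two rules for the same A share a first terminal. The grammar encodes a DFA — one run per string.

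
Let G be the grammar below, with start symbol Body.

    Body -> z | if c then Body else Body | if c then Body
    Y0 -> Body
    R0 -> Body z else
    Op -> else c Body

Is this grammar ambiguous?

Witness: if c then if c then z else z

Derivation 1: Body ⇒ if c then Body else Body ⇒ if c then if c then Body else Body ⇒ if c then if c then z else Body ⇒ if c then if c then z else z
Derivation 2: Body ⇒ if c then Body ⇒ if c then if c then Body else Body ⇒ if c then if c then z else Body ⇒ if c then if c then z else z

Two distinct leftmost derivations for the same string.

Ambiguous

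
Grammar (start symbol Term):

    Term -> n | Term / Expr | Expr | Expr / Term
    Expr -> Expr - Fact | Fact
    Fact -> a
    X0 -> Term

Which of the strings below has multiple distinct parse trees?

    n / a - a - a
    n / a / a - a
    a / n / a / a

n / a - a - a: 1 tree
n / a / a - a: 1 tree
a / n / a / a: 3 trees

a / n / a / a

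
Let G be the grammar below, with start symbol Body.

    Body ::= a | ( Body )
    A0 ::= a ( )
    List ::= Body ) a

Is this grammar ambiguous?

Unambiguous

Only Body is reachable from Body; ignoring the rest: L(Body) is { openⁿ atom closeⁿ : n ≥ 0 }. The bracket depth fixes n, and the derivation is forced at every step.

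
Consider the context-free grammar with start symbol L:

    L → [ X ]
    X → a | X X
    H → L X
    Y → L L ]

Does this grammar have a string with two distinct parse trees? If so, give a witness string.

Ambiguous

Witness: [ a a a ]

Derivation 1: L ⇒ [ X ] ⇒ [ X X ] ⇒ [ a X ] ⇒ [ a X X ] ⇒ [ a a X ] ⇒ [ a a a ]
Derivation 2: L ⇒ [ X ] ⇒ [ X X ] ⇒ [ X X X ] ⇒ [ a X X ] ⇒ [ a a X ] ⇒ [ a a a ]

Two distinct leftmost derivations for the same string.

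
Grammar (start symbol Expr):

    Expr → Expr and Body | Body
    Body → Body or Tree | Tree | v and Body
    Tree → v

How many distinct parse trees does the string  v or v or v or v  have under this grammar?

Parse trees for v or v or v or v:
  [Expr [Body [Body [Body [Body [Tree v]] or [Tree v]] or [Tree v]] or [Tree v]]]

1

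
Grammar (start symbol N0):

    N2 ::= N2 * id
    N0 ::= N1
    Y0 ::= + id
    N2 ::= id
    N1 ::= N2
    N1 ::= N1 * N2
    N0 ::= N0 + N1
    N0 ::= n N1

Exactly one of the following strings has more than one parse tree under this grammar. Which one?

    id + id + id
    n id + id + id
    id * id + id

id * id + id

id + id + id: 1 tree
n id + id + id: 1 tree
id * id + id: 2 trees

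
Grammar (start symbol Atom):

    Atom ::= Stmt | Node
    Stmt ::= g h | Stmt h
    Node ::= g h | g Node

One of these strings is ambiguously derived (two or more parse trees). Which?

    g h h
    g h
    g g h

g h

g h h: 1 tree
g h: 2 trees
g g h: 1 tree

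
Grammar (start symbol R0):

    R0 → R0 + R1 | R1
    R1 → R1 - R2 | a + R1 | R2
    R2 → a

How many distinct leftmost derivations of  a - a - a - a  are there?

1

Parse trees for a - a - a - a:
  [R0 [R1 [R1 [R1 [R1 [R2 a]] - [R2 a]] - [R2 a]] - [R2 a]]]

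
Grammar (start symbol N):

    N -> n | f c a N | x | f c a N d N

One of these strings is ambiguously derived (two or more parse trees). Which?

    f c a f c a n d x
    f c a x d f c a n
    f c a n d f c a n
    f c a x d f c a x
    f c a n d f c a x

f c a f c a n d x

f c a f c a n d x: 2 trees
f c a x d f c a n: 1 tree
f c a n d f c a n: 1 tree
f c a x d f c a x: 1 tree
f c a n d f c a x: 1 tree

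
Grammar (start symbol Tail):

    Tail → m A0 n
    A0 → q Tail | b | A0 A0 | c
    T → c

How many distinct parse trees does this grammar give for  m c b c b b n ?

14

Parse trees for m c b c b b n (showing first 6 of 14):
  [Tail m [A0 [A0 c] [A0 [A0 b] [A0 [A0 c] [A0 [A0 b] [A0 b]]]]] n]
  [Tail m [A0 [A0 c] [A0 [A0 b] [A0 [A0 [A0 c] [A0 b]] [A0 b]]]] n]
  [Tail m [A0 [A0 c] [A0 [A0 [A0 b] [A0 c]] [A0 [A0 b] [A0 b]]]] n]
  [Tail m [A0 [A0 c] [A0 [A0 [A0 b] [A0 [A0 c] [A0 b]]] [A0 b]]] n]
  [Tail m [A0 [A0 c] [A0 [A0 [A0 [A0 b] [A0 c]] [A0 b]] [A0 b]]] n]
  [Tail m [A0 [A0 [A0 c] [A0 b]] [A0 [A0 c] [A0 [A0 b] [A0 b]]]] n]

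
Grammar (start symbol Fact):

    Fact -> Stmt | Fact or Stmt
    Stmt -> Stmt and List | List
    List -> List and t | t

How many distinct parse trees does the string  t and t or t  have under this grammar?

Parse trees for t and t or t:
  [Fact [Fact [Stmt [Stmt [List t]] and [List t]]] or [Stmt [List t]]]
  [Fact [Fact [Stmt [List [List t] and t]]] or [Stmt [List t]]]

2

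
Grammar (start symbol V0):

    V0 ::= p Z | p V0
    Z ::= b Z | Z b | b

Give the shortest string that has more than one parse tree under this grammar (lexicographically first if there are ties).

length 2: no string has ≥2 trees
length 3: p b b has 2 parse trees

Two derivations of p b b:
  V0 ⇒ p Z ⇒ p b Z ⇒ p b b
  V0 ⇒ p Z ⇒ p Z b ⇒ p b b

p b b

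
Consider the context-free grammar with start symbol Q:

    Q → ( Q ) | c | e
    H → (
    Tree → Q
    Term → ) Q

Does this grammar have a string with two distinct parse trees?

Unambiguous

(H, Tree, Term are unreachable from Q, so their rules don't affect L(Q).) L(Q) is { openⁿ atom closeⁿ : n ≥ 0 }. The bracket depth fixes n, and the derivation is forced at every step.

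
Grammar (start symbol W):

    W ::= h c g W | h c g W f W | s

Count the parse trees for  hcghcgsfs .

Parse trees for hcghcgsfs:
  [W h c g [W h c g [W s] f [W s]]]
  [W h c g [W h c g [W s]] f [W s]]

2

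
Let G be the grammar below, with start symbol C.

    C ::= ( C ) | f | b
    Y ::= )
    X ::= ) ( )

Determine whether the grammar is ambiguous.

Unambiguous

(Y, X are unreachable from C, so their rules don't affect L(C).) Each string is a nest of matched brackets around a single atom. An opening bracket forces the recursive rule; an atom forces the base rule.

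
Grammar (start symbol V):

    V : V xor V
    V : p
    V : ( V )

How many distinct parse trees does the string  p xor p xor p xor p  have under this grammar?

Parse trees for p xor p xor p xor p:
  [V [V p] xor [V [V p] xor [V [V p] xor [V p]]]]
  [V [V p] xor [V [V [V p] xor [V p]] xor [V p]]]
  [V [V [V p] xor [V p]] xor [V [V p] xor [V p]]]
  [V [V [V p] xor [V [V p] xor [V p]]] xor [V p]]
  [V [V [V [V p] xor [V p]] xor [V p]] xor [V p]]

5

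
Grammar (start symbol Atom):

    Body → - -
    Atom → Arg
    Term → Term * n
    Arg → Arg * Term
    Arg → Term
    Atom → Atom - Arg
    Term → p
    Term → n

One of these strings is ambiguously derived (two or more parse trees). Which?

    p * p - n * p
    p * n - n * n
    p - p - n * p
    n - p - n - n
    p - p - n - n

p * n - n * n

p * p - n * p: 1 tree
p * n - n * n: 4 trees
p - p - n * p: 1 tree
n - p - n - n: 1 tree
p - p - n - n: 1 tree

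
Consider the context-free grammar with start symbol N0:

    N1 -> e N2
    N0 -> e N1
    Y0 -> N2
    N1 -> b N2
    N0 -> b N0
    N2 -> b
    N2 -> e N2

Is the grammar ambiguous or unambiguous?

Only N0, N1, N2 are reachable from N0; ignoring the rest: The reachable rules are right-linear with at most one rule per (nonterminal, next-terminal) pair. Each input token forces the next rule, so parsing is deterministic.

Unambiguous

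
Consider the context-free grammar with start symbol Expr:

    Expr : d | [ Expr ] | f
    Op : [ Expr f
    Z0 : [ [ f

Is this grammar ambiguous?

(Op, Z0 are unreachable from Expr, so their rules don't affect L(Expr).) L(Expr) is { openⁿ atom closeⁿ : n ≥ 0 }. The bracket depth fixes n, and the derivation is forced at every step.

Unambiguous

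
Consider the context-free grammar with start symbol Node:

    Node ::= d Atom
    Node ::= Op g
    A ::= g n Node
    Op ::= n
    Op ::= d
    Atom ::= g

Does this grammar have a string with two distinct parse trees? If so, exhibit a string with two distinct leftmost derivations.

Witness: d g

Derivation 1: Node ⇒ d Atom ⇒ d g
Derivation 2: Node ⇒ Op g ⇒ d g

Two distinct leftmost derivations for the same string.

Ambiguous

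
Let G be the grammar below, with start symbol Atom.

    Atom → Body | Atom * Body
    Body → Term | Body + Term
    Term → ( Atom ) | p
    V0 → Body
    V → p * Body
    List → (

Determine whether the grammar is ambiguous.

Unambiguous

(V0, V, List are unreachable from Atom, so their rules don't affect L(Atom).) The grammar is stratified — Atom handles '*' (left-recursive), Body handles '+', Term atoms. Each operator has a fixed associativity and precedence level, so every string has one parse.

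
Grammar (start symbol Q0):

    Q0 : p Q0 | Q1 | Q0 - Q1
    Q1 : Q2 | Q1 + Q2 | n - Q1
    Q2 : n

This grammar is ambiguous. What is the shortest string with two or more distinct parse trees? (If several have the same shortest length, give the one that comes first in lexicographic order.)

length 1: no string has ≥2 trees
length 2: no string has ≥2 trees
length 3: n - n has 2 parse trees

Two derivations of n - n:
  Q0 ⇒ Q1 ⇒ n - Q1 ⇒ n - Q2 ⇒ n - n
  Q0 ⇒ Q0 - Q1 ⇒ Q1 - Q1 ⇒ Q2 - Q1 ⇒ n - Q1 ⇒ n - Q2 ⇒ n - n

n - n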